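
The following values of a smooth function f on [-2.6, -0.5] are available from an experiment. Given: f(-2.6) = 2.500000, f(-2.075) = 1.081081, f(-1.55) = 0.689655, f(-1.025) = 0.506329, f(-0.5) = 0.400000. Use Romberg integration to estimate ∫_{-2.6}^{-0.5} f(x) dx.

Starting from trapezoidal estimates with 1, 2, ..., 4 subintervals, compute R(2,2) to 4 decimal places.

1.8520

R(0,0) (trapezoid, 1 panel, h=2.1000): 3.045000
R(1,0) (trapezoid, 2 panels, h=1.0500): 2.246638
R(2,0) (trapezoid, 4 panels, h=0.5250): 1.956709
R(1,1) = 2.246638 + (2.246638 − 3.045000)/3 = 1.980517
R(2,1) = 1.956709 + (1.956709 − 2.246638)/3 = 1.860066
R(2,2) = 1.860066 + (1.860066 − 1.980517)/15 = 1.852036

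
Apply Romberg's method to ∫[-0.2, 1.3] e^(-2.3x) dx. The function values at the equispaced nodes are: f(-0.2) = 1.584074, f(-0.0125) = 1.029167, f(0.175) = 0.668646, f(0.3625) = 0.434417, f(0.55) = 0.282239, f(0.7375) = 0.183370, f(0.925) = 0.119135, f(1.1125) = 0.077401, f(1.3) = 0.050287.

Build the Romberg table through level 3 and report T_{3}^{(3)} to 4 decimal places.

T_{0}^{(0)} (trapezoid, 1 panel, h=1.5000): 1.225771
T_{1}^{(0)} (trapezoid, 2 panels, h=0.7500): 0.824565
T_{2}^{(0)} (trapezoid, 4 panels, h=0.3750): 0.707700
T_{3}^{(0)} (trapezoid, 8 panels, h=0.1875): 0.677167
T_{1}^{(1)} = 0.824565 + (0.824565 − 1.225771)/3 = 0.690830
T_{2}^{(1)} = 0.707700 + (0.707700 − 0.824565)/3 = 0.668745
T_{3}^{(1)} = 0.677167 + (0.677167 − 0.707700)/3 = 0.666989
T_{2}^{(2)} = 0.668745 + (0.668745 − 0.690830)/15 = 0.667273
T_{3}^{(2)} = 0.666989 + (0.666989 − 0.668745)/15 = 0.666872
T_{3}^{(3)} = 0.666872 + (0.666872 − 0.667273)/63 = 0.666866

0.6669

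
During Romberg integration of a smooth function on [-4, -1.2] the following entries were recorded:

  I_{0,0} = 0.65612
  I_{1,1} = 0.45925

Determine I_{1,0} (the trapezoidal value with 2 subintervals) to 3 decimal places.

From I_{1,1} = (4·I_{1,0} − I_{0,0})/3, solve for I_{1,0}:
4·I_{1,0} = 3·0.45925 + 0.65612 = 2.03387
I_{1,0} = 0.50847

0.508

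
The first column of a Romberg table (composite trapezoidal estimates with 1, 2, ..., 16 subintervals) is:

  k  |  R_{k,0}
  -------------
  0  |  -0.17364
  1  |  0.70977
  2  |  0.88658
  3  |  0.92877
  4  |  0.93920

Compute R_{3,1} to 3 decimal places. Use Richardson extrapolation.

R_{3,1} = (4·0.92877 − 0.88658) / 3 = 0.94283

0.943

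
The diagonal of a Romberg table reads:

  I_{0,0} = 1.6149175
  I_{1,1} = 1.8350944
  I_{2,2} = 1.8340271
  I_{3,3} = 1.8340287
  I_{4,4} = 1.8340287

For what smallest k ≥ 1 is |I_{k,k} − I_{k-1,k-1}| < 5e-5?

k = 3

|I_{1,1} − I_{0,0}| = 0.2201769 ≥ 5e-5
|I_{2,2} − I_{1,1}| = 0.0010673 ≥ 5e-5
|I_{3,3} − I_{2,2}| = 0.0000016 < 5e-5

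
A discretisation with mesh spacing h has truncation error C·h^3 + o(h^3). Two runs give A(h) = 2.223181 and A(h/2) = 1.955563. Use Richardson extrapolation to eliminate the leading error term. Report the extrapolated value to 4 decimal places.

The leading error scales as h^3; refining by a factor of 2 reduces it by 2^3 = 8.
Extrapolated value = (8·A(h/2) − A(h)) / (8 − 1)
= (8·1.955563 − 2.223181) / 7
= 13.421323 / 7 = 1.917332

1.9173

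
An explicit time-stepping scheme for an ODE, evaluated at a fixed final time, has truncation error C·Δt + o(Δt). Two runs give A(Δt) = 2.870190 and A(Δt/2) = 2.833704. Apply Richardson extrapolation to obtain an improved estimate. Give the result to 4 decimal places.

The leading error scales as Δt; refining by a factor of 2 reduces it by 2^1 = 2.
Extrapolated value = (2·A(Δt/2) − A(Δt)) / (2 − 1)
= (2·2.833704 − 2.870190) / 1
= 2.797218 / 1 = 2.797218

2.7972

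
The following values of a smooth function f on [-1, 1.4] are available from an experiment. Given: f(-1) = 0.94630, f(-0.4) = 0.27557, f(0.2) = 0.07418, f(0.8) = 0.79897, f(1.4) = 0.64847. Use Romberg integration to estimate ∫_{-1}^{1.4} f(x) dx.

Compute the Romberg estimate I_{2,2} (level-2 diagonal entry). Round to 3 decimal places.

I_{0,0} (trapezoid, 1 panel, h=2.4000): 1.91372
I_{1,0} (trapezoid, 2 panels, h=1.2000): 1.04588
I_{2,0} (trapezoid, 4 panels, h=0.6000): 1.16766
I_{1,1} = 1.04588 + (1.04588 − 1.91372)/3 = 0.75660
I_{2,1} = 1.16766 + (1.16766 − 1.04588)/3 = 1.20825
I_{2,2} = 1.20825 + (1.20825 − 0.75660)/15 = 1.23836

1.238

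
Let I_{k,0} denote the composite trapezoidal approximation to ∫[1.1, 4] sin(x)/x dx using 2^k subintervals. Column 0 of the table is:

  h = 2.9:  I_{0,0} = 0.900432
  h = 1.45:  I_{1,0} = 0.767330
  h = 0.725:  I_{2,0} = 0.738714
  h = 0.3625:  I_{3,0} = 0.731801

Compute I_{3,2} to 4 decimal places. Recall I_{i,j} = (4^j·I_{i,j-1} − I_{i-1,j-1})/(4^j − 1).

I_{2,1} = (4·0.738714 − 0.767330) / 3 = 0.729175
I_{3,1} = (4·0.731801 − 0.738714) / 3 = 0.729497
I_{3,2} = (16·0.729497 − 0.729175) / 15 = 0.729518

0.7295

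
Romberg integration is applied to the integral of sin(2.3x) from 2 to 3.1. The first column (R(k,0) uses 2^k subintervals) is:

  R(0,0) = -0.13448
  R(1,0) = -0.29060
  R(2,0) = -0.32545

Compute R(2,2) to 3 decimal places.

Richardson extrapolation on the trapezoidal column (denominator 4−1=3):
R(1,1) = -0.29060 + (-0.29060 − (-0.13448))/3 = -0.34264
R(2,1) = (4·(-0.32545) − (-0.29060)) / 3 = -0.33707
R(2,2) = -0.33707 + (-0.33707 − (-0.34264))/15 = -0.33670

-0.337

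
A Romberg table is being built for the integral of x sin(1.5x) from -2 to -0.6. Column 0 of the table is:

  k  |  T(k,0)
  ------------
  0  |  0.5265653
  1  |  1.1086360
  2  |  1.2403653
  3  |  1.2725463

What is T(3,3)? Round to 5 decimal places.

1.28321

Richardson extrapolation on the trapezoidal column (denominator 4−1=3):
T(1,1) = (4·1.1086360 − 0.5265653) / 3 = 1.3026596
T(2,1) = 1.2403653 + (1.2403653 − 1.1086360)/3 = 1.2842751
T(3,1) = 1.2725463 + (1.2725463 − 1.2403653)/3 = 1.2832733
T(2,2) = (16·1.2842751 − 1.3026596) / 15 = 1.2830495
T(3,2) = 1.2832733 + (1.2832733 − 1.2842751)/15 = 1.2832065
T(3,3) = 1.2832065 + (1.2832065 − 1.2830495)/63 = 1.2832090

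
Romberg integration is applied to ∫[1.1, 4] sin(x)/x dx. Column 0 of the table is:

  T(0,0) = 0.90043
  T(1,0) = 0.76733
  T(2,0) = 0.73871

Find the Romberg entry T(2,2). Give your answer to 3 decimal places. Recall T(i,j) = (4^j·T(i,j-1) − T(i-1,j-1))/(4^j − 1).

Richardson extrapolation on the trapezoidal column (denominator 4−1=3):
T(1,1) = (4·0.76733 − 0.90043) / 3 = 0.72296
T(2,1) = 0.73871 + (0.73871 − 0.76733)/3 = 0.72917
T(2,2) = 0.72917 + (0.72917 − 0.72296)/15 = 0.72958
(Column j=1 coincides with Simpson's rule on the same nodes.)

0.730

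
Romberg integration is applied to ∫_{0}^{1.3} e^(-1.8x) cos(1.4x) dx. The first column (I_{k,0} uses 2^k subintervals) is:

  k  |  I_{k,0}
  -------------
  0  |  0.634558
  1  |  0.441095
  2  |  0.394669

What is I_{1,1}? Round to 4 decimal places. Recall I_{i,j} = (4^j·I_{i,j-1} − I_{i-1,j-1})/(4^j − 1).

0.3766

Richardson extrapolation on the trapezoidal column (denominator 4−1=3):
I_{1,1} = 0.441095 + (0.441095 − 0.634558)/3 = 0.376607
(Column j=1 coincides with Simpson's rule on the same nodes.)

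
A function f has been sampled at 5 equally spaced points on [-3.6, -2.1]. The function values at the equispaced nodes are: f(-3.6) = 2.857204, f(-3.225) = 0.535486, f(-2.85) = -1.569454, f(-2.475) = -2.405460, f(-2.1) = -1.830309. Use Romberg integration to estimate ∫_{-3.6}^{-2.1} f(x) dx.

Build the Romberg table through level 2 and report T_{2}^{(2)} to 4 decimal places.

T_{0}^{(0)} (trapezoid, 1 panel, h=1.5000): 0.770171
T_{1}^{(0)} (trapezoid, 2 panels, h=0.7500): -0.792005
T_{2}^{(0)} (trapezoid, 4 panels, h=0.3750): -1.097243
T_{1}^{(1)} = -0.792005 + (-0.792005 − 0.770171)/3 = -1.312730
T_{2}^{(1)} = -1.097243 + (-1.097243 − (-0.792005))/3 = -1.198989
T_{2}^{(2)} = -1.198989 + (-1.198989 − (-1.312730))/15 = -1.191406

-1.1914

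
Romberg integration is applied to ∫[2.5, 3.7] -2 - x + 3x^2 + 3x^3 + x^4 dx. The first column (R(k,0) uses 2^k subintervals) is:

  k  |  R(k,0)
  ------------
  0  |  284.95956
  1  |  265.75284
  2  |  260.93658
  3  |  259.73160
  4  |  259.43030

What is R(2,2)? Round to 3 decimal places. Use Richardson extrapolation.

Richardson extrapolation on the trapezoidal column (denominator 4−1=3):
R(1,1) = 265.75284 + (265.75284 − 284.95956)/3 = 259.35060
R(2,1) = 260.93658 + (260.93658 − 265.75284)/3 = 259.33116
R(2,2) = (16·259.33116 − 259.35060) / 15 = 259.32986

259.330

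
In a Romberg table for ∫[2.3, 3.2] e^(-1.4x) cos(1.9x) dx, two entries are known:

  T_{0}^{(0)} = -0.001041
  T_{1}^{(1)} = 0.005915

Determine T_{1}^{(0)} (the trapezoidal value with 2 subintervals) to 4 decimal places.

0.0042

From T_{1}^{(1)} = (4·T_{1}^{(0)} − T_{0}^{(0)})/3, solve for T_{1}^{(0)}:
4·T_{1}^{(0)} = 3·0.005915 + (-0.001041) = 0.016704
T_{1}^{(0)} = 0.004176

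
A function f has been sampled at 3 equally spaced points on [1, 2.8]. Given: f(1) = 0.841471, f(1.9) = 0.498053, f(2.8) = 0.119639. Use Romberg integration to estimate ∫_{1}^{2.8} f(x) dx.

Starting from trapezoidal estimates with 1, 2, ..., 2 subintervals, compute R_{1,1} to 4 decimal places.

0.8860

R_{0,0} (trapezoid, 1 panel, h=1.8000): 0.864999
R_{1,0} (trapezoid, 2 panels, h=0.9000): 0.880747
R_{1,1} = 0.880747 + (0.880747 − 0.864999)/3 = 0.885996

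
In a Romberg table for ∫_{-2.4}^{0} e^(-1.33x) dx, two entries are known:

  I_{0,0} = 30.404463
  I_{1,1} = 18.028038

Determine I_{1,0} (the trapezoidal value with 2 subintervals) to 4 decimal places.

21.1221

From I_{1,1} = (4·I_{1,0} − I_{0,0})/3, solve for I_{1,0}:
4·I_{1,0} = 3·18.028038 + 30.404463 = 84.488577
I_{1,0} = 21.122144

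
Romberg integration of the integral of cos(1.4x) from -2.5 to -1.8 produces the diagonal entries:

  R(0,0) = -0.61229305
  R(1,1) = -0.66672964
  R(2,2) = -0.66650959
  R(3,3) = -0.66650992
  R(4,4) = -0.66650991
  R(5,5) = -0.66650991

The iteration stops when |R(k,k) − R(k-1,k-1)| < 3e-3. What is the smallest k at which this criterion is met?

|R(1,1) − R(0,0)| = 0.05443659 ≥ 3e-3
|R(2,2) − R(1,1)| = 0.00022005 < 3e-3

k = 2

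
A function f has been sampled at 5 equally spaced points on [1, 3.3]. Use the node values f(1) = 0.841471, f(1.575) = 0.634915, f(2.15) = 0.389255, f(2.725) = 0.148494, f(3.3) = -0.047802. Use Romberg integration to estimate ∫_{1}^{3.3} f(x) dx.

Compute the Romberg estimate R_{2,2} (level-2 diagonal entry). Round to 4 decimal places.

R_{0,0} (trapezoid, 1 panel, h=2.3000): 0.912719
R_{1,0} (trapezoid, 2 panels, h=1.1500): 0.904003
R_{2,0} (trapezoid, 4 panels, h=0.5750): 0.902462
R_{1,1} = 0.904003 + (0.904003 − 0.912719)/3 = 0.901098
R_{2,1} = 0.902462 + (0.902462 − 0.904003)/3 = 0.901948
R_{2,2} = 0.901948 + (0.901948 − 0.901098)/15 = 0.902005

0.9020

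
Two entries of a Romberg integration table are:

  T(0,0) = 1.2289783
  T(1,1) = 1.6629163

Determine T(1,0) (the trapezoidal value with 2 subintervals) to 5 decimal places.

1.55443

From T(1,1) = (4·T(1,0) − T(0,0))/3, solve for T(1,0):
4·T(1,0) = 3·1.6629163 + 1.2289783 = 6.2177272
T(1,0) = 1.5544318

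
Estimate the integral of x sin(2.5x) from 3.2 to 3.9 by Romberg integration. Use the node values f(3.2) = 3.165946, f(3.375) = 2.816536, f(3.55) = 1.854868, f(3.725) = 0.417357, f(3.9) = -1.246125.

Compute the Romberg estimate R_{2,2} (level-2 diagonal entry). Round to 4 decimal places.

R_{0,0} (trapezoid, 1 panel, h=0.7000): 0.671937
R_{1,0} (trapezoid, 2 panels, h=0.3500): 0.985172
R_{2,0} (trapezoid, 4 panels, h=0.1750): 1.058518
R_{1,1} = 0.985172 + (0.985172 − 0.671937)/3 = 1.089584
R_{2,1} = 1.058518 + (1.058518 − 0.985172)/3 = 1.082967
R_{2,2} = 1.082967 + (1.082967 − 1.089584)/15 = 1.082526

1.0825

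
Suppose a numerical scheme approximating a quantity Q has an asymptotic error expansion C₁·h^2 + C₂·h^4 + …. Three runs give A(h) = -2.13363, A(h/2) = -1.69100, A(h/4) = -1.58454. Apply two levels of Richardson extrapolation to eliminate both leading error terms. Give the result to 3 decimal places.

-1.549

First eliminate the h^2 term (factor 2^2 = 4):
  B₁ = (4·(-1.69100) − (-2.13363))/3 = -1.54346
  B₂ = (4·(-1.58454) − (-1.69100))/3 = -1.54905
Then eliminate the h^4 term (factor 2^4 = 16):
  (16·(-1.54905) − (-1.54346))/15 = -1.54942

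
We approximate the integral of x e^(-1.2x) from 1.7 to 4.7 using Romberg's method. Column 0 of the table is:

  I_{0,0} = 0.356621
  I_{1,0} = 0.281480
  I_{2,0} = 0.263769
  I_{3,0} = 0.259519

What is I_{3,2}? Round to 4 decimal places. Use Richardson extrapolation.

Richardson extrapolation on the trapezoidal column (denominator 4−1=3):
I_{2,1} = (4·0.263769 − 0.281480) / 3 = 0.257865
I_{3,1} = (4·0.259519 − 0.263769) / 3 = 0.258102
I_{3,2} = (16·0.258102 − 0.257865) / 15 = 0.258118

0.2581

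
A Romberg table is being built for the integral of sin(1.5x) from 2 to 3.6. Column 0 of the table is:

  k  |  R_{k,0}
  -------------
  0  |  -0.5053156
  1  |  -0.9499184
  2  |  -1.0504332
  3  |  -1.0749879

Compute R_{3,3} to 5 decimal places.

-1.08312

R_{1,1} = (4·(-0.9499184) − (-0.5053156)) / 3 = -1.0981193
R_{2,1} = (4·(-1.0504332) − (-0.9499184)) / 3 = -1.0839381
R_{3,1} = (4·(-1.0749879) − (-1.0504332)) / 3 = -1.0831728
R_{2,2} = (16·(-1.0839381) − (-1.0981193)) / 15 = -1.0829927
R_{3,2} = (16·(-1.0831728) − (-1.0839381)) / 15 = -1.0831218
R_{3,3} = (64·(-1.0831218) − (-1.0829927)) / 63 = -1.0831238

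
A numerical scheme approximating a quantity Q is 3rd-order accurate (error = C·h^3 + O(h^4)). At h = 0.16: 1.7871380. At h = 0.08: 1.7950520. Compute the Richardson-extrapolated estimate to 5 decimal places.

The leading error scales as h^3; refining by a factor of 2 reduces it by 2^3 = 8.
Extrapolated value = (8·A(h/2) − A(h)) / (8 − 1)
= (8·1.7950520 − 1.7871380) / 7
= 12.5732780 / 7 = 1.7961826

1.79618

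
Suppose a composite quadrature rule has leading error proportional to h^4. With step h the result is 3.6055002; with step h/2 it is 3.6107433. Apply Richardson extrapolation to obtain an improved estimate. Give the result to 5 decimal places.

Extrapolated value = (16·A(h/2) − A(h)) / (16 − 1)
= (16·3.6107433 − 3.6055002) / 15
= 54.1663926 / 15 = 3.6110928

3.61109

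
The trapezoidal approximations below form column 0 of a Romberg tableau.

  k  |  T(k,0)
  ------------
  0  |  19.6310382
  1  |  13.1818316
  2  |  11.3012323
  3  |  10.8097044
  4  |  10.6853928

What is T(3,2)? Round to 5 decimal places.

T(2,1) = 11.3012323 + (11.3012323 − 13.1818316)/3 = 10.6743659
T(3,1) = (4·10.8097044 − 11.3012323) / 3 = 10.6458618
T(3,2) = 10.6458618 + (10.6458618 − 10.6743659)/15 = 10.6439615
(Column j=1 coincides with Simpson's rule on the same nodes.)

10.64396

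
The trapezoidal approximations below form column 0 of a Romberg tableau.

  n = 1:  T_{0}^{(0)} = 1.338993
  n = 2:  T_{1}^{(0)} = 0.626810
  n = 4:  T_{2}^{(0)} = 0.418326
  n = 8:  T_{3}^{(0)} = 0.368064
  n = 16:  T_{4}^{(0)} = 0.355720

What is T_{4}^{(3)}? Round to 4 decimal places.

0.3516

T_{2}^{(1)} = (4·0.418326 − 0.626810) / 3 = 0.348831
T_{3}^{(1)} = 0.368064 + (0.368064 − 0.418326)/3 = 0.351310
T_{4}^{(1)} = 0.355720 + (0.355720 − 0.368064)/3 = 0.351605
T_{3}^{(2)} = (16·0.351310 − 0.348831) / 15 = 0.351475
T_{4}^{(2)} = 0.351605 + (0.351605 − 0.351310)/15 = 0.351625
T_{4}^{(3)} = 0.351625 + (0.351625 − 0.351475)/63 = 0.351627
(Column j=1 coincides with Simpson's rule on the same nodes.)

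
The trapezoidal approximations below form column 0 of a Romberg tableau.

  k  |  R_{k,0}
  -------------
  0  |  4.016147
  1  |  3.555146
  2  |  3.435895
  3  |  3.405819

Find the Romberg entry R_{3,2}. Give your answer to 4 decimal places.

3.3958

Richardson extrapolation on the trapezoidal column (denominator 4−1=3):
R_{2,1} = 3.435895 + (3.435895 − 3.555146)/3 = 3.396145
R_{3,1} = (4·3.405819 − 3.435895) / 3 = 3.395794
R_{3,2} = 3.395794 + (3.395794 − 3.396145)/15 = 3.395771
(Column j=1 coincides with Simpson's rule on the same nodes.)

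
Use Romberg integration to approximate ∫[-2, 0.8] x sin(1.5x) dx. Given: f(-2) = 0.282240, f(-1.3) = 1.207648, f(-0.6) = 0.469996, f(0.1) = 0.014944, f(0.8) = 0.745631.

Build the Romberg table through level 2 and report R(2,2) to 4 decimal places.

1.6165

R(0,0) (trapezoid, 1 panel, h=2.8000): 1.439019
R(1,0) (trapezoid, 2 panels, h=1.4000): 1.377504
R(2,0) (trapezoid, 4 panels, h=0.7000): 1.544566
R(1,1) = 1.377504 + (1.377504 − 1.439019)/3 = 1.356999
R(2,1) = 1.544566 + (1.544566 − 1.377504)/3 = 1.600253
R(2,2) = 1.600253 + (1.600253 − 1.356999)/15 = 1.616470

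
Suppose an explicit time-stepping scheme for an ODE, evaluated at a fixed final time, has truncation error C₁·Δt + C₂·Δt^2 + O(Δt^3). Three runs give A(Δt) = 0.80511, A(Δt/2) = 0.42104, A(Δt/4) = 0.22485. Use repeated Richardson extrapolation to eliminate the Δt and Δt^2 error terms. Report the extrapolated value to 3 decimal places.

First eliminate the Δt term (factor 2^1 = 2):
  B₁ = (2·0.42104 − 0.80511)/1 = 0.03697
  B₂ = (2·0.22485 − 0.42104)/1 = 0.02866
Then eliminate the Δt^2 term (factor 2^2 = 4):
  (4·0.02866 − 0.03697)/3 = 0.02589

0.026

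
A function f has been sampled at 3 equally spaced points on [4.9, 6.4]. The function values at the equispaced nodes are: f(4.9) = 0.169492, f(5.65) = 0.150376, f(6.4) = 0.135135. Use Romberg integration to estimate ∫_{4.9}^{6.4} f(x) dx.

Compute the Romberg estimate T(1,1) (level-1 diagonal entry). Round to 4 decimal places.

0.2265

T(0,0) (trapezoid, 1 panel, h=1.5000): 0.228470
T(1,0) (trapezoid, 2 panels, h=0.7500): 0.227017
T(1,1) = 0.227017 + (0.227017 − 0.228470)/3 = 0.226533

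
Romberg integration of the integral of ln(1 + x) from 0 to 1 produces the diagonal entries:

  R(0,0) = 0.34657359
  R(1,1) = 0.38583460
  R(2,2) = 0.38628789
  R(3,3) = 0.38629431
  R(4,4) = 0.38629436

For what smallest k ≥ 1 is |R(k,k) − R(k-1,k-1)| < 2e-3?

|R(1,1) − R(0,0)| = 0.03926101 ≥ 2e-3
|R(2,2) − R(1,1)| = 0.00045329 < 2e-3

k = 2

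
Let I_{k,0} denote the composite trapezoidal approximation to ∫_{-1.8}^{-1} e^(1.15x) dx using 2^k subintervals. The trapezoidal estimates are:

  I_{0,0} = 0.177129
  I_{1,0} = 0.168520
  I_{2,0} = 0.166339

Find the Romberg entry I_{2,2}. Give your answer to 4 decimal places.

0.1656

Richardson extrapolation on the trapezoidal column (denominator 4−1=3):
I_{1,1} = 0.168520 + (0.168520 − 0.177129)/3 = 0.165650
I_{2,1} = 0.166339 + (0.166339 − 0.168520)/3 = 0.165612
I_{2,2} = (16·0.165612 − 0.165650) / 15 = 0.165609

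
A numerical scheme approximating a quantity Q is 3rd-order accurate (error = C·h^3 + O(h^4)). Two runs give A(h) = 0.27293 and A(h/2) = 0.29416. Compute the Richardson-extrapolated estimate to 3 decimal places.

0.297

Extrapolated value = (8·A(h/2) − A(h)) / (8 − 1)
= (8·0.29416 − 0.27293) / 7
= 2.08035 / 7 = 0.29719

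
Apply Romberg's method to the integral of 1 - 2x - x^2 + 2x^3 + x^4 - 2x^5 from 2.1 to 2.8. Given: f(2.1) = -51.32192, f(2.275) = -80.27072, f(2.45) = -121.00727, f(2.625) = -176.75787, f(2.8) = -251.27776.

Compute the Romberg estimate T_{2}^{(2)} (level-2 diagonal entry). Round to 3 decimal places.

T_{0}^{(0)} (trapezoid, 1 panel, h=0.7000): -105.90989
T_{1}^{(0)} (trapezoid, 2 panels, h=0.3500): -95.30749
T_{2}^{(0)} (trapezoid, 4 panels, h=0.1750): -92.63375
T_{1}^{(1)} = -95.30749 + (-95.30749 − (-105.90989))/3 = -91.77336
T_{2}^{(1)} = -92.63375 + (-92.63375 − (-95.30749))/3 = -91.74250
T_{2}^{(2)} = -91.74250 + (-91.74250 − (-91.77336))/15 = -91.74044

-91.740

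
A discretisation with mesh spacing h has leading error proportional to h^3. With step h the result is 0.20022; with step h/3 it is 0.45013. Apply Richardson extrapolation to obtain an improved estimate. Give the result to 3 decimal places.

0.460

The leading error scales as h^3; refining by a factor of 3 reduces it by 3^3 = 27.
Extrapolated value = (27·A(h/3) − A(h)) / (27 − 1)
= (27·0.45013 − 0.20022) / 26
= 11.95329 / 26 = 0.45974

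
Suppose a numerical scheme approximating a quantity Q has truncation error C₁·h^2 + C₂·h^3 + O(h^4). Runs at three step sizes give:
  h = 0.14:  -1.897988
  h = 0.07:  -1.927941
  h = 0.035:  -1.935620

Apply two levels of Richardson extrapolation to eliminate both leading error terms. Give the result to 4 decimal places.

First eliminate the h^2 term (factor 2^2 = 4):
  B₁ = (4·(-1.927941) − (-1.897988))/3 = -1.937925
  B₂ = (4·(-1.935620) − (-1.927941))/3 = -1.938180
Then eliminate the h^3 term (factor 2^3 = 8):
  (8·(-1.938180) − (-1.937925))/7 = -1.938216

-1.9382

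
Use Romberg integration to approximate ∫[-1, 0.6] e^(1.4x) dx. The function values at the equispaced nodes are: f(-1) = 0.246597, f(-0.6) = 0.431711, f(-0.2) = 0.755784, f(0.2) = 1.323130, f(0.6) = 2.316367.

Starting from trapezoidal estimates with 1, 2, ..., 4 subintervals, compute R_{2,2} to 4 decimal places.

1.4785

R_{0,0} (trapezoid, 1 panel, h=1.6000): 2.050371
R_{1,0} (trapezoid, 2 panels, h=0.8000): 1.629813
R_{2,0} (trapezoid, 4 panels, h=0.4000): 1.516843
R_{1,1} = 1.629813 + (1.629813 − 2.050371)/3 = 1.489627
R_{2,1} = 1.516843 + (1.516843 − 1.629813)/3 = 1.479186
R_{2,2} = 1.479186 + (1.479186 − 1.489627)/15 = 1.478490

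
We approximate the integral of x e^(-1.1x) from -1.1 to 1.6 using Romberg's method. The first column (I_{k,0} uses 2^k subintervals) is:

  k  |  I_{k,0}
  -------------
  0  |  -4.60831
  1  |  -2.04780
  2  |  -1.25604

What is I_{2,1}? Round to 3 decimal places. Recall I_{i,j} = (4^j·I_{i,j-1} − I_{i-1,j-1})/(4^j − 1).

Richardson extrapolation on the trapezoidal column (denominator 4−1=3):
I_{2,1} = -1.25604 + (-1.25604 − (-2.04780))/3 = -0.99212

-0.992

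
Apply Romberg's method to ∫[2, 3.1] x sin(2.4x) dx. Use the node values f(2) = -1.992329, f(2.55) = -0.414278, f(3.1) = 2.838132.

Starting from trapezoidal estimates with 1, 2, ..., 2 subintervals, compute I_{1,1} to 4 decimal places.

I_{0,0} (trapezoid, 1 panel, h=1.1000): 0.465192
I_{1,0} (trapezoid, 2 panels, h=0.5500): 0.004743
I_{1,1} = 0.004743 + (0.004743 − 0.465192)/3 = -0.148740

-0.1487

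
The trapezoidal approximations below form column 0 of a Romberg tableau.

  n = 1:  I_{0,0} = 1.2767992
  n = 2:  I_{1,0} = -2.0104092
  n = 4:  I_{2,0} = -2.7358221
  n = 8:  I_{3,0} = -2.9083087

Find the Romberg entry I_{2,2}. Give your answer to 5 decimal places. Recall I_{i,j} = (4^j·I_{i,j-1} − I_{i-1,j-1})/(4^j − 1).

Richardson extrapolation on the trapezoidal column (denominator 4−1=3):
I_{1,1} = (4·(-2.0104092) − 1.2767992) / 3 = -3.1061453
I_{2,1} = (4·(-2.7358221) − (-2.0104092)) / 3 = -2.9776264
I_{2,2} = (16·(-2.9776264) − (-3.1061453)) / 15 = -2.9690585

-2.96906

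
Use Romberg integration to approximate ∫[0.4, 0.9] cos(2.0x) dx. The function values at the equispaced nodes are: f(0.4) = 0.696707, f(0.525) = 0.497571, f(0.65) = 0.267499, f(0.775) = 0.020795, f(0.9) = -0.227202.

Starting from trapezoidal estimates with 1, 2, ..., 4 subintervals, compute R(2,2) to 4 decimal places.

R(0,0) (trapezoid, 1 panel, h=0.5000): 0.117376
R(1,0) (trapezoid, 2 panels, h=0.2500): 0.125563
R(2,0) (trapezoid, 4 panels, h=0.1250): 0.127577
R(1,1) = 0.125563 + (0.125563 − 0.117376)/3 = 0.128292
R(2,1) = 0.127577 + (0.127577 − 0.125563)/3 = 0.128248
R(2,2) = 0.128248 + (0.128248 − 0.128292)/15 = 0.128245

0.1282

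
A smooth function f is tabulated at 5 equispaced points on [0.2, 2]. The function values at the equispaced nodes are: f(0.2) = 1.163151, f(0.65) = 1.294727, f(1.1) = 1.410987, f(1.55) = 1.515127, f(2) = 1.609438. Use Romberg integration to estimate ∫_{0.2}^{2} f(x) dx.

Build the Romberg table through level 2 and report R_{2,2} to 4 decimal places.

2.5251

R_{0,0} (trapezoid, 1 panel, h=1.8000): 2.495330
R_{1,0} (trapezoid, 2 panels, h=0.9000): 2.517553
R_{2,0} (trapezoid, 4 panels, h=0.4500): 2.523211
R_{1,1} = 2.517553 + (2.517553 − 2.495330)/3 = 2.524961
R_{2,1} = 2.523211 + (2.523211 − 2.517553)/3 = 2.525097
R_{2,2} = 2.525097 + (2.525097 − 2.524961)/15 = 2.525106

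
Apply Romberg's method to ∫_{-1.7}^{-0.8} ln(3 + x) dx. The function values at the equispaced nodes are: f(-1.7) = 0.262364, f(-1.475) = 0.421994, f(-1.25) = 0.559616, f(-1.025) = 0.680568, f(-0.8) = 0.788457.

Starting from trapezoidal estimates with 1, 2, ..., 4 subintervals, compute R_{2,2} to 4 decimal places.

R_{0,0} (trapezoid, 1 panel, h=0.9000): 0.472869
R_{1,0} (trapezoid, 2 panels, h=0.4500): 0.488262
R_{2,0} (trapezoid, 4 panels, h=0.2250): 0.492207
R_{1,1} = 0.488262 + (0.488262 − 0.472869)/3 = 0.493393
R_{2,1} = 0.492207 + (0.492207 − 0.488262)/3 = 0.493522
R_{2,2} = 0.493522 + (0.493522 − 0.493393)/15 = 0.493531

0.4935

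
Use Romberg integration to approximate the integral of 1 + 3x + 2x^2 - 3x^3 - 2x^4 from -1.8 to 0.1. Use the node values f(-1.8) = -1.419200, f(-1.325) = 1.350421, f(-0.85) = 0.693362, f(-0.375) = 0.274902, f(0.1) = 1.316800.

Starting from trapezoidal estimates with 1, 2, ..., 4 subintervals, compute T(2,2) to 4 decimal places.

1.2585

T(0,0) (trapezoid, 1 panel, h=1.9000): -0.097280
T(1,0) (trapezoid, 2 panels, h=0.9500): 0.610054
T(2,0) (trapezoid, 4 panels, h=0.4750): 1.077055
T(1,1) = 0.610054 + (0.610054 − (-0.097280))/3 = 0.845832
T(2,1) = 1.077055 + (1.077055 − 0.610054)/3 = 1.232722
T(2,2) = 1.232722 + (1.232722 − 0.845832)/15 = 1.258515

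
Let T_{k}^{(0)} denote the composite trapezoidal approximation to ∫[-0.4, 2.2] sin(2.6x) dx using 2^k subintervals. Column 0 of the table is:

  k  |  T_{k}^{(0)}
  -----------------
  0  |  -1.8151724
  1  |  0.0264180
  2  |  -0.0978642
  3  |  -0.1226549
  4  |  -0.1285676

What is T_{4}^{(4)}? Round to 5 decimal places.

-0.13052

Richardson extrapolation on the trapezoidal column (denominator 4−1=3):
T_{1}^{(1)} = (4·0.0264180 − (-1.8151724)) / 3 = 0.6402815
T_{2}^{(1)} = -0.0978642 + (-0.0978642 − 0.0264180)/3 = -0.1392916
T_{3}^{(1)} = -0.1226549 + (-0.1226549 − (-0.0978642))/3 = -0.1309185
T_{4}^{(1)} = (4·(-0.1285676) − (-0.1226549)) / 3 = -0.1305385
T_{2}^{(2)} = (16·(-0.1392916) − 0.6402815) / 15 = -0.1912631
T_{3}^{(2)} = -0.1309185 + (-0.1309185 − (-0.1392916))/15 = -0.1303603
T_{4}^{(2)} = (16·(-0.1305385) − (-0.1309185)) / 15 = -0.1305132
T_{3}^{(3)} = (64·(-0.1303603) − (-0.1912631)) / 63 = -0.1293936
T_{4}^{(3)} = -0.1305132 + (-0.1305132 − (-0.1303603))/63 = -0.1305156
T_{4}^{(4)} = (256·(-0.1305156) − (-0.1293936)) / 255 = -0.1305200
(Column j=1 coincides with Simpson's rule on the same nodes.)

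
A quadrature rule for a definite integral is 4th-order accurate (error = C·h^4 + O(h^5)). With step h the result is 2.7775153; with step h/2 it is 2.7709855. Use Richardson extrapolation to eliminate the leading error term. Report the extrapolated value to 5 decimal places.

2.77055

The leading error scales as h^4; refining by a factor of 2 reduces it by 2^4 = 16.
Extrapolated value = (16·A(h/2) − A(h)) / (16 − 1)
= (16·2.7709855 − 2.7775153) / 15
= 41.5582527 / 15 = 2.7705502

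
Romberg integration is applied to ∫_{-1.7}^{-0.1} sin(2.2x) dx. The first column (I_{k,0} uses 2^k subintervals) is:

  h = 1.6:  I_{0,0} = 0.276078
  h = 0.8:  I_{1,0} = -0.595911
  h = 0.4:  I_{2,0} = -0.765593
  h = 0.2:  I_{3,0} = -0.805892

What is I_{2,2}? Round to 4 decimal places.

Richardson extrapolation on the trapezoidal column (denominator 4−1=3):
I_{1,1} = (4·(-0.595911) − 0.276078) / 3 = -0.886574
I_{2,1} = -0.765593 + (-0.765593 − (-0.595911))/3 = -0.822154
I_{2,2} = (16·(-0.822154) − (-0.886574)) / 15 = -0.817859

-0.8179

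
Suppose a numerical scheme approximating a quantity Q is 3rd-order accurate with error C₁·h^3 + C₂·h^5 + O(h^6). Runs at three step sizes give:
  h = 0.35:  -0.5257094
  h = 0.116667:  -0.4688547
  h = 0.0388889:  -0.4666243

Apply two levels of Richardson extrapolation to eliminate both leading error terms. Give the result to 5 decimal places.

-0.46654

First eliminate the h^3 term (factor 3^3 = 27):
  B₁ = (27·(-0.4688547) − (-0.5257094))/26 = -0.4666680
  B₂ = (27·(-0.4666243) − (-0.4688547))/26 = -0.4665385
Then eliminate the h^5 term (factor 3^5 = 243):
  (243·(-0.4665385) − (-0.4666680))/242 = -0.4665380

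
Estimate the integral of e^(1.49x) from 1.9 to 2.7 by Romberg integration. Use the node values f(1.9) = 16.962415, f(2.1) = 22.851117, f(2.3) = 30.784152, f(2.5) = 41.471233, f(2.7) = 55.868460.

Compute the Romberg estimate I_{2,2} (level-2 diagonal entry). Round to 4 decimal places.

26.1115

I_{0,0} (trapezoid, 1 panel, h=0.8000): 29.132350
I_{1,0} (trapezoid, 2 panels, h=0.4000): 26.879836
I_{2,0} (trapezoid, 4 panels, h=0.2000): 26.304388
I_{1,1} = 26.879836 + (26.879836 − 29.132350)/3 = 26.128998
I_{2,1} = 26.304388 + (26.304388 − 26.879836)/3 = 26.112572
I_{2,2} = 26.112572 + (26.112572 − 26.128998)/15 = 26.111477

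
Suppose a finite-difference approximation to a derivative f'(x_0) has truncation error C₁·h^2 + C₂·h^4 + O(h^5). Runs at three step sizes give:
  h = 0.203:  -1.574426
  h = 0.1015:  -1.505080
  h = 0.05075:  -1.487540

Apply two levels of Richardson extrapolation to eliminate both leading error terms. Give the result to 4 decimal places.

First eliminate the h^2 term (factor 2^2 = 4):
  B₁ = (4·(-1.505080) − (-1.574426))/3 = -1.481965
  B₂ = (4·(-1.487540) − (-1.505080))/3 = -1.481693
Then eliminate the h^4 term (factor 2^4 = 16):
  (16·(-1.481693) − (-1.481965))/15 = -1.481675

-1.4817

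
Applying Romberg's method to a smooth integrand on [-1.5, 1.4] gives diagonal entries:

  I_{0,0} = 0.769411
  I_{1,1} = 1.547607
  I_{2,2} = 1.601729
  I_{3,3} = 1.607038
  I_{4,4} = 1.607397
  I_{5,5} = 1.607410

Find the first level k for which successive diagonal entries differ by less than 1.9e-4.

|I_{1,1} − I_{0,0}| = 0.778196 ≥ 1.9e-4
|I_{2,2} − I_{1,1}| = 0.054122 ≥ 1.9e-4
|I_{3,3} − I_{2,2}| = 0.005309 ≥ 1.9e-4
|I_{4,4} − I_{3,3}| = 0.000359 ≥ 1.9e-4
|I_{5,5} − I_{4,4}| = 0.000013 < 1.9e-4

k = 5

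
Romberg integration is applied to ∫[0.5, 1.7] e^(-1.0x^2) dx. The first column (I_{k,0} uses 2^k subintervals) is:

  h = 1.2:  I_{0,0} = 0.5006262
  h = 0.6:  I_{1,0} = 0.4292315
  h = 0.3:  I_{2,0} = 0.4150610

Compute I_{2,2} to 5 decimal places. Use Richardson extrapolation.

Richardson extrapolation on the trapezoidal column (denominator 4−1=3):
I_{1,1} = (4·0.4292315 − 0.5006262) / 3 = 0.4054333
I_{2,1} = (4·0.4150610 − 0.4292315) / 3 = 0.4103375
I_{2,2} = (16·0.4103375 − 0.4054333) / 15 = 0.4106644

0.41066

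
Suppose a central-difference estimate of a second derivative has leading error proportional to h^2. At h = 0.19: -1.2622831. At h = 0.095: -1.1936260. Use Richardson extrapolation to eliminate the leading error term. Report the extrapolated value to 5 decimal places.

The leading error scales as h^2; refining by a factor of 2 reduces it by 2^2 = 4.
Extrapolated value = (4·A(h/2) − A(h)) / (4 − 1)
= (4·(-1.1936260) − (-1.2622831)) / 3
= -3.5122209 / 3 = -1.1707403

-1.17074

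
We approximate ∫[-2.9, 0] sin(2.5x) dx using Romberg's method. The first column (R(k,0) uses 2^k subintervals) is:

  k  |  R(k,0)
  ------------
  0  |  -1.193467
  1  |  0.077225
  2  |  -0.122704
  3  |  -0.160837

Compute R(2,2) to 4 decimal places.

-0.2354

Richardson extrapolation on the trapezoidal column (denominator 4−1=3):
R(1,1) = (4·0.077225 − (-1.193467)) / 3 = 0.500789
R(2,1) = -0.122704 + (-0.122704 − 0.077225)/3 = -0.189347
R(2,2) = -0.189347 + (-0.189347 − 0.500789)/15 = -0.235356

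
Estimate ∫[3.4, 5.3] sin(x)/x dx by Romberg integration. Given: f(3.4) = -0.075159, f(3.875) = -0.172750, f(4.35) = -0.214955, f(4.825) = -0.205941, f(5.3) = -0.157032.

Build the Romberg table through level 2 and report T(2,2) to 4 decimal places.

-0.3446

T(0,0) (trapezoid, 1 panel, h=1.9000): -0.220581
T(1,0) (trapezoid, 2 panels, h=0.9500): -0.314498
T(2,0) (trapezoid, 4 panels, h=0.4750): -0.337127
T(1,1) = -0.314498 + (-0.314498 − (-0.220581))/3 = -0.345804
T(2,1) = -0.337127 + (-0.337127 − (-0.314498))/3 = -0.344670
T(2,2) = -0.344670 + (-0.344670 − (-0.345804))/15 = -0.344594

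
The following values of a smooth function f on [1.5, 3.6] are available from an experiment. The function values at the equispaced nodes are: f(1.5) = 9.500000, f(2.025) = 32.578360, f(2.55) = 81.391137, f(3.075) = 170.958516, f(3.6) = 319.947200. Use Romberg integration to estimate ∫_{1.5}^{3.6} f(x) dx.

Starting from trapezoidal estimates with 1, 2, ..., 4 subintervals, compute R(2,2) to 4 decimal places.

R(0,0) (trapezoid, 1 panel, h=2.1000): 345.919560
R(1,0) (trapezoid, 2 panels, h=1.0500): 258.420474
R(2,0) (trapezoid, 4 panels, h=0.5250): 236.067097
R(1,1) = 258.420474 + (258.420474 − 345.919560)/3 = 229.254112
R(2,1) = 236.067097 + (236.067097 − 258.420474)/3 = 228.615971
R(2,2) = 228.615971 + (228.615971 − 229.254112)/15 = 228.573428

228.5734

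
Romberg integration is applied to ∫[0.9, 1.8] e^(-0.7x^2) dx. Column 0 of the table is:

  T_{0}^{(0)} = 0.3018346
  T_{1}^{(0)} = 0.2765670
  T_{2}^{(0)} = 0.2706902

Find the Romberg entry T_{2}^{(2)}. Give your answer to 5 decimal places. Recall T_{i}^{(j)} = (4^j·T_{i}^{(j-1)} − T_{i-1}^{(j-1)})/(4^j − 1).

0.26877

Richardson extrapolation on the trapezoidal column (denominator 4−1=3):
T_{1}^{(1)} = (4·0.2765670 − 0.3018346) / 3 = 0.2681445
T_{2}^{(1)} = (4·0.2706902 − 0.2765670) / 3 = 0.2687313
T_{2}^{(2)} = (16·0.2687313 − 0.2681445) / 15 = 0.2687704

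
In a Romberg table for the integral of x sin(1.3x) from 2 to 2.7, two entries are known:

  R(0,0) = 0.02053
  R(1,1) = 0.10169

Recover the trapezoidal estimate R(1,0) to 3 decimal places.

0.081

From R(1,1) = (4·R(1,0) − R(0,0))/3, solve for R(1,0):
4·R(1,0) = 3·0.10169 + 0.02053 = 0.32560
R(1,0) = 0.08140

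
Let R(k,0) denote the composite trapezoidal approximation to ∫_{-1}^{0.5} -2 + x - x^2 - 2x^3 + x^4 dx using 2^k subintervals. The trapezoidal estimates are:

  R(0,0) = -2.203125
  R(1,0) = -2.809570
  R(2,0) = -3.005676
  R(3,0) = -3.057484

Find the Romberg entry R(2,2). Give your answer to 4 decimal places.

Richardson extrapolation on the trapezoidal column (denominator 4−1=3):
R(1,1) = -2.809570 + (-2.809570 − (-2.203125))/3 = -3.011718
R(2,1) = -3.005676 + (-3.005676 − (-2.809570))/3 = -3.071045
R(2,2) = (16·(-3.071045) − (-3.011718)) / 15 = -3.075000

-3.0750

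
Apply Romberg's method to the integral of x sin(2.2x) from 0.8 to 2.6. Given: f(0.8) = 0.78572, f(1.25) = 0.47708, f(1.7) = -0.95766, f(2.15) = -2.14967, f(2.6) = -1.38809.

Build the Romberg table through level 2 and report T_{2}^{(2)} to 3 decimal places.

-1.385

T_{0}^{(0)} (trapezoid, 1 panel, h=1.8000): -0.54213
T_{1}^{(0)} (trapezoid, 2 panels, h=0.9000): -1.13296
T_{2}^{(0)} (trapezoid, 4 panels, h=0.4500): -1.31915
T_{1}^{(1)} = -1.13296 + (-1.13296 − (-0.54213))/3 = -1.32990
T_{2}^{(1)} = -1.31915 + (-1.31915 − (-1.13296))/3 = -1.38121
T_{2}^{(2)} = -1.38121 + (-1.38121 − (-1.32990))/15 = -1.38463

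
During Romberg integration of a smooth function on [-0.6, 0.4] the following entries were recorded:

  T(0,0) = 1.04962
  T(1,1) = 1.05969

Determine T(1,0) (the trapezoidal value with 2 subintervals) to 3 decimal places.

1.057

From T(1,1) = (4·T(1,0) − T(0,0))/3, solve for T(1,0):
4·T(1,0) = 3·1.05969 + 1.04962 = 4.22869
T(1,0) = 1.05717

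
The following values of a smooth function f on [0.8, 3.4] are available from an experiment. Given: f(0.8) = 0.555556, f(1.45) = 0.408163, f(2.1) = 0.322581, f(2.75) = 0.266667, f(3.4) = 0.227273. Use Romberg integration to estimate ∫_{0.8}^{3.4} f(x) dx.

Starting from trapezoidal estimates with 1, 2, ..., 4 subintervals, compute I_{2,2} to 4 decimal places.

0.8940

I_{0,0} (trapezoid, 1 panel, h=2.6000): 1.017678
I_{1,0} (trapezoid, 2 panels, h=1.3000): 0.928194
I_{2,0} (trapezoid, 4 panels, h=0.6500): 0.902737
I_{1,1} = 0.928194 + (0.928194 − 1.017678)/3 = 0.898366
I_{2,1} = 0.902737 + (0.902737 − 0.928194)/3 = 0.894251
I_{2,2} = 0.894251 + (0.894251 − 0.898366)/15 = 0.893977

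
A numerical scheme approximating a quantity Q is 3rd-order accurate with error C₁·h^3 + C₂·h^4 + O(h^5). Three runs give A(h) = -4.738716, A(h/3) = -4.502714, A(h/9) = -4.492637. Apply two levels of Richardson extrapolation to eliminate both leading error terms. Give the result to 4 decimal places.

First eliminate the h^3 term (factor 3^3 = 27):
  B₁ = (27·(-4.502714) − (-4.738716))/26 = -4.493637
  B₂ = (27·(-4.492637) − (-4.502714))/26 = -4.492249
Then eliminate the h^4 term (factor 3^4 = 81):
  (81·(-4.492249) − (-4.493637))/80 = -4.492232

-4.4922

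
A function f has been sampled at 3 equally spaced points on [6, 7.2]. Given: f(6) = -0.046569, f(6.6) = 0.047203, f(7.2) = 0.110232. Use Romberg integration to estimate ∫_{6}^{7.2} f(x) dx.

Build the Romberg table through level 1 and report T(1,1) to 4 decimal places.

T(0,0) (trapezoid, 1 panel, h=1.2000): 0.038198
T(1,0) (trapezoid, 2 panels, h=0.6000): 0.047421
T(1,1) = 0.047421 + (0.047421 − 0.038198)/3 = 0.050495

0.0505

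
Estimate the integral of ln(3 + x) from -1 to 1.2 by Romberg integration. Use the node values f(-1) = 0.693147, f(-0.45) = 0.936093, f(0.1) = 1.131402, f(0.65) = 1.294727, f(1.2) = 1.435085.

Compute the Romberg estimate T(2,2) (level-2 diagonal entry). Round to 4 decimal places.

2.4410

T(0,0) (trapezoid, 1 panel, h=2.2000): 2.341055
T(1,0) (trapezoid, 2 panels, h=1.1000): 2.415070
T(2,0) (trapezoid, 4 panels, h=0.5500): 2.434486
T(1,1) = 2.415070 + (2.415070 − 2.341055)/3 = 2.439742
T(2,1) = 2.434486 + (2.434486 − 2.415070)/3 = 2.440958
T(2,2) = 2.440958 + (2.440958 − 2.439742)/15 = 2.441039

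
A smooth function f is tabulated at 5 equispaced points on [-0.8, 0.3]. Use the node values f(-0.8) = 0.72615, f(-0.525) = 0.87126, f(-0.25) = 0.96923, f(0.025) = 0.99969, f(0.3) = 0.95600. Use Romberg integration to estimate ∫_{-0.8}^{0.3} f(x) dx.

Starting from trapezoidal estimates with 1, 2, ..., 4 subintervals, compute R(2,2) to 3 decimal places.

1.018

R(0,0) (trapezoid, 1 panel, h=1.1000): 0.92518
R(1,0) (trapezoid, 2 panels, h=0.5500): 0.99567
R(2,0) (trapezoid, 4 panels, h=0.2750): 1.01235
R(1,1) = 0.99567 + (0.99567 − 0.92518)/3 = 1.01917
R(2,1) = 1.01235 + (1.01235 − 0.99567)/3 = 1.01791
R(2,2) = 1.01791 + (1.01791 − 1.01917)/15 = 1.01783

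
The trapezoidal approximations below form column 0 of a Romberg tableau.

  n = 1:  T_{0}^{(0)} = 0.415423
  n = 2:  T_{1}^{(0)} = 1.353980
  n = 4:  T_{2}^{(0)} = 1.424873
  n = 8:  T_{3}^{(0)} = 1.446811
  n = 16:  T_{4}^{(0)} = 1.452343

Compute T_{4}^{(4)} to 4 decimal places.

1.4542

T_{1}^{(1)} = (4·1.353980 − 0.415423) / 3 = 1.666832
T_{2}^{(1)} = 1.424873 + (1.424873 − 1.353980)/3 = 1.448504
T_{3}^{(1)} = (4·1.446811 − 1.424873) / 3 = 1.454124
T_{4}^{(1)} = 1.452343 + (1.452343 − 1.446811)/3 = 1.454187
T_{2}^{(2)} = (16·1.448504 − 1.666832) / 15 = 1.433949
T_{3}^{(2)} = (16·1.454124 − 1.448504) / 15 = 1.454499
T_{4}^{(2)} = 1.454187 + (1.454187 − 1.454124)/15 = 1.454191
T_{3}^{(3)} = (64·1.454499 − 1.433949) / 63 = 1.454825
T_{4}^{(3)} = 1.454191 + (1.454191 − 1.454499)/63 = 1.454186
T_{4}^{(4)} = 1.454186 + (1.454186 − 1.454825)/255 = 1.454183
(Column j=1 coincides with Simpson's rule on the same nodes.)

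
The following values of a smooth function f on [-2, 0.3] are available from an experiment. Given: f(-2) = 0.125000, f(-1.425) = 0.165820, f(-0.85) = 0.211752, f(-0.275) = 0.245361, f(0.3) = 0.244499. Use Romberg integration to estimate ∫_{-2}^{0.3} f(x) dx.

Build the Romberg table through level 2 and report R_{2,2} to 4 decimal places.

R_{0,0} (trapezoid, 1 panel, h=2.3000): 0.424924
R_{1,0} (trapezoid, 2 panels, h=1.1500): 0.455977
R_{2,0} (trapezoid, 4 panels, h=0.5750): 0.464417
R_{1,1} = 0.455977 + (0.455977 − 0.424924)/3 = 0.466328
R_{2,1} = 0.464417 + (0.464417 − 0.455977)/3 = 0.467230
R_{2,2} = 0.467230 + (0.467230 − 0.466328)/15 = 0.467290

0.4673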